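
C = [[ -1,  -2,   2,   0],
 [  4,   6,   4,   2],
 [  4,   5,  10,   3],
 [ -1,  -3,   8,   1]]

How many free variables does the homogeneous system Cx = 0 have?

Row reduce to echelon form.
R2 ← R2 + (4)·R1: [0, -2, 12, 2]
R3 ← R3 + (4)·R1: [0, -3, 18, 3]
R4 ← R4 − R1: [0, -1, 6, 1]
R3 ← R3 − (3/2)·R2: [0, 0, 0, 0]
R4 ← R4 − (1/2)·R2: [0, 0, 0, 0]
2 nonzero rows, so rank(C) = 2.
C has 4 columns; by rank–nullity, nullity = 4 − 2 = 2.

2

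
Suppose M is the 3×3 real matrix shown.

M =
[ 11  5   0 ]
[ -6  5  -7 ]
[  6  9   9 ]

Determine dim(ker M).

0

Row reduce to echelon form.
R2 ← R2 + (6/11)·R1: [0, 85/11, -7]
R3 ← R3 − (6/11)·R1: [0, 69/11, 9]
R3 ← R3 − (69/85)·R2: [0, 0, 1248/85]
3 nonzero rows, so rank(M) = 3.
M has 3 columns; by rank–nullity, nullity = 3 − 3 = 0.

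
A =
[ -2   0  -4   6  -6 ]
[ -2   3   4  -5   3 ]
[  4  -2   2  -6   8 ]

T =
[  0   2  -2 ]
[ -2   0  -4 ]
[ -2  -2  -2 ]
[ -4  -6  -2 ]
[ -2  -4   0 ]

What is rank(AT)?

2

First compute AT:
[[ -4,  -8,   0],
 [  0,   6,  -6],
 [  8,   8,   8]]
Now row reduce the product.
R3 ← R3 + (2)·R1: [0, -8, 8]
R3 ← R3 + (4/3)·R2: [0, 0, 0]
2 nonzero rows, so rank(AT) = 2.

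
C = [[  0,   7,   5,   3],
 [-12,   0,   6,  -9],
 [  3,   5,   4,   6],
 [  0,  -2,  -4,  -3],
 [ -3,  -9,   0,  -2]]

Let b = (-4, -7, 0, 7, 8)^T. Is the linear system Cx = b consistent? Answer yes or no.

no

Row reduce the augmented matrix [C | b].
Swap R1 ↔ R2
R3 ← R3 + (1/4)·R1: [0, 5, 11/2, 15/4, -7/4]
R5 ← R5 − (1/4)·R1: [0, -9, -3/2, 1/4, 39/4]
R3 ← R3 − (5/7)·R2: [0, 0, 27/14, 45/28, 31/28]
R4 ← R4 + (2/7)·R2: [0, 0, -18/7, -15/7, 41/7]
R5 ← R5 + (9/7)·R2: [0, 0, 69/14, 115/28, 129/28]
R4 ← R4 + (4/3)·R3: [0, 0, 0, 0, 22/3]
R5 ← R5 − (23/9)·R3: [0, 0, 0, 0, 16/9]
R5 ← R5 − (8/33)·R4: [0, 0, 0, 0, 0]
The echelon form has 4 nonzero rows; the last pivot sits in the augmented column, so rank(C) = 3 but rank([C|b]) = 4.
Since the ranks differ, the system is inconsistent.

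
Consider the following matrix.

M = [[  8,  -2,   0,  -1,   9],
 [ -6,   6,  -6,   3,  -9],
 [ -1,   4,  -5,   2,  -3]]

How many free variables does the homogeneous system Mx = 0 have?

3

Row reduce to echelon form.
R2 ← R2 + (3/4)·R1: [0, 9/2, -6, 9/4, -9/4]
R3 ← R3 + (1/8)·R1: [0, 15/4, -5, 15/8, -15/8]
R3 ← R3 − (5/6)·R2: [0, 0, 0, 0, 0]
2 nonzero rows, so rank(M) = 2.
M has 5 columns; by rank–nullity, nullity = 5 − 2 = 3.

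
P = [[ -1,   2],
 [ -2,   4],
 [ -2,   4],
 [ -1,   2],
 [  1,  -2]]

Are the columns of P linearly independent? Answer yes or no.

Row reduce P to echelon form.
R2 ← R2 − (2)·R1: [0, 0]
R3 ← R3 − (2)·R1: [0, 0]
R4 ← R4 − R1: [0, 0]
R5 ← R5 + R1: [0, 0]
1 pivot among 2 columns.
Only 1 < 2 pivot columns, so the columns are linearly dependent.

no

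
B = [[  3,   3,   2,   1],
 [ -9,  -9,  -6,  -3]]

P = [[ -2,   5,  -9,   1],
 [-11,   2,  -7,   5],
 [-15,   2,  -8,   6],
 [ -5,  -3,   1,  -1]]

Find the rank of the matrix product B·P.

1

First compute BP:
[[-74,  22, -63,  29],
 [222, -66, 189, -87]]
Now row reduce the product.
R2 ← R2 + (3)·R1: [0, 0, 0, 0]
1 nonzero row, so rank(BP) = 1.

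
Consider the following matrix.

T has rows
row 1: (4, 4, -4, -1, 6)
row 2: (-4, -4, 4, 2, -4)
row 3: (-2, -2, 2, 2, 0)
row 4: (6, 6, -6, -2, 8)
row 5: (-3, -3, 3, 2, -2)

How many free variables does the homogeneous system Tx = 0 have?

3

Row reduce to echelon form.
R2 ← R2 + R1: [0, 0, 0, 1, 2]
R3 ← R3 + (1/2)·R1: [0, 0, 0, 3/2, 3]
R4 ← R4 − (3/2)·R1: [0, 0, 0, -1/2, -1]
R5 ← R5 + (3/4)·R1: [0, 0, 0, 5/4, 5/2]
R3 ← R3 − (3/2)·R2: [0, 0, 0, 0, 0]
R4 ← R4 + (1/2)·R2: [0, 0, 0, 0, 0]
R5 ← R5 − (5/4)·R2: [0, 0, 0, 0, 0]
2 nonzero rows, so rank(T) = 2.
T has 5 columns; by rank–nullity, nullity = 5 − 2 = 3.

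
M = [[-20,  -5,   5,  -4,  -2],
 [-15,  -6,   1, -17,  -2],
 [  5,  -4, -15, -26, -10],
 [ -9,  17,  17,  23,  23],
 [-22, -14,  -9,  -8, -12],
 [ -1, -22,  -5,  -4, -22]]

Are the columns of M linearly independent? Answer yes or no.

Row reduce M to echelon form.
R2 ← R2 − (3/4)·R1: [0, -9/4, -11/4, -14, -1/2]
R3 ← R3 + (1/4)·R1: [0, -21/4, -55/4, -27, -21/2]
R4 ← R4 − (9/20)·R1: [0, 77/4, 59/4, 124/5, 239/10]
R5 ← R5 − (11/10)·R1: [0, -17/2, -29/2, -18/5, -49/5]
R6 ← R6 − (1/20)·R1: [0, -87/4, -21/4, -19/5, -219/10]
R3 ← R3 − (7/3)·R2: [0, 0, -22/3, 17/3, -28/3]
R4 ← R4 + (77/9)·R2: [0, 0, -79/9, -4274/45, 883/45]
R5 ← R5 − (34/9)·R2: [0, 0, -37/9, 2218/45, -356/45]
R6 ← R6 − (29/3)·R2: [0, 0, 64/3, 1973/15, -256/15]
R4 ← R4 − (79/66)·R3: [0, 0, 0, -33581/330, 5081/165]
R5 ← R5 − (37/66)·R3: [0, 0, 0, 15217/330, -442/165]
R6 ← R6 + (32/11)·R3: [0, 0, 0, 8141/55, -2432/55]
R5 ← R5 + (15217/33581)·R4: [0, 0, 0, 0, 378635/33581]
R6 ← R6 + (48846/33581)·R4: [0, 0, 0, 0, 19270/33581]
R6 ← R6 − (94/1847)·R5: [0, 0, 0, 0, 0]
5 pivots among 5 columns.
Every column is a pivot column, so the columns are linearly independent.

yes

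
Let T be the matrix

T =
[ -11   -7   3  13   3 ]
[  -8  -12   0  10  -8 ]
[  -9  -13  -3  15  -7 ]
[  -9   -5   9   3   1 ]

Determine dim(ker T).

Row reduce to echelon form.
R2 ← R2 − (8/11)·R1: [0, -76/11, -24/11, 6/11, -112/11]
R3 ← R3 − (9/11)·R1: [0, -80/11, -60/11, 48/11, -104/11]
R4 ← R4 − (9/11)·R1: [0, 8/11, 72/11, -84/11, -16/11]
R3 ← R3 − (20/19)·R2: [0, 0, -60/19, 72/19, 24/19]
R4 ← R4 + (2/19)·R2: [0, 0, 120/19, -144/19, -48/19]
R4 ← R4 + (2)·R3: [0, 0, 0, 0, 0]
3 nonzero rows, so rank(T) = 3.
T has 5 columns; by rank–nullity, nullity = 5 − 3 = 2.

2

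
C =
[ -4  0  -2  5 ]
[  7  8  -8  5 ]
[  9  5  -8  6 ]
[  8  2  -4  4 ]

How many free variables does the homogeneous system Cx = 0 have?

0

Row reduce to echelon form.
R2 ← R2 + (7/4)·R1: [0, 8, -23/2, 55/4]
R3 ← R3 + (9/4)·R1: [0, 5, -25/2, 69/4]
R4 ← R4 + (2)·R1: [0, 2, -8, 14]
R3 ← R3 − (5/8)·R2: [0, 0, -85/16, 277/32]
R4 ← R4 − (1/4)·R2: [0, 0, -41/8, 169/16]
R4 ← R4 − (82/85)·R3: [0, 0, 0, 188/85]
4 nonzero rows, so rank(C) = 4.
C has 4 columns; by rank–nullity, nullity = 4 − 4 = 0.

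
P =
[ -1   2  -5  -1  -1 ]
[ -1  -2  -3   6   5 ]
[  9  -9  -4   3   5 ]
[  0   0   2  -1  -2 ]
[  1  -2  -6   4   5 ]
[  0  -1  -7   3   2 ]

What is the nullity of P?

Row reduce to echelon form.
R2 ← R2 − R1: [0, -4, 2, 7, 6]
R3 ← R3 + (9)·R1: [0, 9, -49, -6, -4]
R5 ← R5 + R1: [0, 0, -11, 3, 4]
R3 ← R3 + (9/4)·R2: [0, 0, -89/2, 39/4, 19/2]
R6 ← R6 − (1/4)·R2: [0, 0, -15/2, 5/4, 1/2]
R4 ← R4 + (4/89)·R3: [0, 0, 0, -50/89, -140/89]
R5 ← R5 − (22/89)·R3: [0, 0, 0, 105/178, 147/89]
R6 ← R6 − (15/89)·R3: [0, 0, 0, -35/89, -98/89]
R5 ← R5 + (21/20)·R4: [0, 0, 0, 0, 0]
R6 ← R6 − (7/10)·R4: [0, 0, 0, 0, 0]
4 nonzero rows, so rank(P) = 4.
P has 5 columns; by rank–nullity, nullity = 5 − 4 = 1.

1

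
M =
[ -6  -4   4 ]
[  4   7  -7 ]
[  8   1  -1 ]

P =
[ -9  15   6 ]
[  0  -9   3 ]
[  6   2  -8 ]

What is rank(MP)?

First compute MP:
[[ 78, -46, -80],
 [-78, -17, 101],
 [-78, 109,  59]]
Now row reduce the product.
R2 ← R2 + R1: [0, -63, 21]
R3 ← R3 + R1: [0, 63, -21]
R3 ← R3 + R2: [0, 0, 0]
2 nonzero rows, so rank(MP) = 2.

2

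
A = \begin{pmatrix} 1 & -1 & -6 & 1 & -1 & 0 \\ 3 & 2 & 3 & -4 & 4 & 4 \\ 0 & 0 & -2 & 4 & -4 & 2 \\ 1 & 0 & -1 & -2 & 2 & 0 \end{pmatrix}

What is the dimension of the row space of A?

Row reduce to echelon form.
R2 ← R2 − (3)·R1: [0, 5, 21, -7, 7, 4]
R4 ← R4 − R1: [0, 1, 5, -3, 3, 0]
R4 ← R4 − (1/5)·R2: [0, 0, 4/5, -8/5, 8/5, -4/5]
R4 ← R4 + (2/5)·R3: [0, 0, 0, 0, 0, 0]
Echelon form has 3 nonzero rows, so rank(A) = 3.
The row space has dimension equal to the rank: 3.

3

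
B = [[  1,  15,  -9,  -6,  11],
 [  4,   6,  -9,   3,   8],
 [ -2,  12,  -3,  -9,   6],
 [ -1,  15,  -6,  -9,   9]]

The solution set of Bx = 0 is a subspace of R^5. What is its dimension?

3

Row reduce to echelon form.
R2 ← R2 − (4)·R1: [0, -54, 27, 27, -36]
R3 ← R3 + (2)·R1: [0, 42, -21, -21, 28]
R4 ← R4 + R1: [0, 30, -15, -15, 20]
R3 ← R3 + (7/9)·R2: [0, 0, 0, 0, 0]
R4 ← R4 + (5/9)·R2: [0, 0, 0, 0, 0]
2 nonzero rows, so rank(B) = 2.
B has 5 columns; by rank–nullity, nullity = 5 − 2 = 3.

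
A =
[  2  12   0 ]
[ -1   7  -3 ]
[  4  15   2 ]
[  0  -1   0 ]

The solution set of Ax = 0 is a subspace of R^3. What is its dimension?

0

Row reduce to echelon form.
R2 ← R2 + (1/2)·R1: [0, 13, -3]
R3 ← R3 − (2)·R1: [0, -9, 2]
R3 ← R3 + (9/13)·R2: [0, 0, -1/13]
R4 ← R4 + (1/13)·R2: [0, 0, -3/13]
R4 ← R4 − (3)·R3: [0, 0, 0]
3 nonzero rows, so rank(A) = 3.
A has 3 columns; by rank–nullity, nullity = 3 − 3 = 0.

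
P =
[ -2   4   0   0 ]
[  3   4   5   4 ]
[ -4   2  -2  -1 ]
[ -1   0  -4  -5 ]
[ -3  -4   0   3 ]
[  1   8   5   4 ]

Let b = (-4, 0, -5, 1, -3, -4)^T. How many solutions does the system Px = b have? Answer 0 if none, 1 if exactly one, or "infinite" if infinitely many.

infinite

Row reduce the augmented matrix [P | b].
R2 ← R2 + (3/2)·R1: [0, 10, 5, 4, -6]
R3 ← R3 − (2)·R1: [0, -6, -2, -1, 3]
R4 ← R4 − (1/2)·R1: [0, -2, -4, -5, 3]
R5 ← R5 − (3/2)·R1: [0, -10, 0, 3, 3]
R6 ← R6 + (1/2)·R1: [0, 10, 5, 4, -6]
R3 ← R3 + (3/5)·R2: [0, 0, 1, 7/5, -3/5]
R4 ← R4 + (1/5)·R2: [0, 0, -3, -21/5, 9/5]
R5 ← R5 + R2: [0, 0, 5, 7, -3]
R6 ← R6 − R2: [0, 0, 0, 0, 0]
R4 ← R4 + (3)·R3: [0, 0, 0, 0, 0]
R5 ← R5 − (5)·R3: [0, 0, 0, 0, 0]
The echelon form has 3 nonzero rows, and every pivot lies in the first 4 columns, so rank(P) = rank([P|b]) = 3.
The system is consistent.
rank = 3 < 4 unknowns, so there are infinitely many solutions.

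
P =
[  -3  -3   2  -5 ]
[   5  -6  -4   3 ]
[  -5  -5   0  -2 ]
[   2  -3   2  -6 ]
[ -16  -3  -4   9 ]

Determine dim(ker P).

Row reduce to echelon form.
R2 ← R2 + (5/3)·R1: [0, -11, -2/3, -16/3]
R3 ← R3 − (5/3)·R1: [0, 0, -10/3, 19/3]
R4 ← R4 + (2/3)·R1: [0, -5, 10/3, -28/3]
R5 ← R5 − (16/3)·R1: [0, 13, -44/3, 107/3]
R4 ← R4 − (5/11)·R2: [0, 0, 40/11, -76/11]
R5 ← R5 + (13/11)·R2: [0, 0, -170/11, 323/11]
R4 ← R4 + (12/11)·R3: [0, 0, 0, 0]
R5 ← R5 − (51/11)·R3: [0, 0, 0, 0]
3 nonzero rows, so rank(P) = 3.
P has 4 columns; by rank–nullity, nullity = 4 − 3 = 1.

1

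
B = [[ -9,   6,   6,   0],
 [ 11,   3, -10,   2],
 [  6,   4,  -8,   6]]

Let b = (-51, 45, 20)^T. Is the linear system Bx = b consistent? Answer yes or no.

yes

Row reduce the augmented matrix [B | b].
R2 ← R2 + (11/9)·R1: [0, 31/3, -8/3, 2, -52/3]
R3 ← R3 + (2/3)·R1: [0, 8, -4, 6, -14]
R3 ← R3 − (24/31)·R2: [0, 0, -60/31, 138/31, -18/31]
The echelon form has 3 nonzero rows, and every pivot lies in the first 4 columns, so rank(B) = rank([B|b]) = 3.
The system is consistent.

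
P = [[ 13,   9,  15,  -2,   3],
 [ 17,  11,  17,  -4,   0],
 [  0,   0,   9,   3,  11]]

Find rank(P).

3

Row reduce to echelon form.
R2 ← R2 − (17/13)·R1: [0, -10/13, -34/13, -18/13, -51/13]
Echelon form has 3 nonzero rows, so rank(P) = 3.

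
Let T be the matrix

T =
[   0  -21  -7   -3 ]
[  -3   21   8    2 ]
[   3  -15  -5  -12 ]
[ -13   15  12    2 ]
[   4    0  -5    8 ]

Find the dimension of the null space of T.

0

Row reduce to echelon form.
Swap R1 ↔ R2
R3 ← R3 + R1: [0, 6, 3, -10]
R4 ← R4 − (13/3)·R1: [0, -76, -68/3, -20/3]
R5 ← R5 + (4/3)·R1: [0, 28, 17/3, 32/3]
R3 ← R3 + (2/7)·R2: [0, 0, 1, -76/7]
R4 ← R4 − (76/21)·R2: [0, 0, 8/3, 88/21]
R5 ← R5 + (4/3)·R2: [0, 0, -11/3, 20/3]
R4 ← R4 − (8/3)·R3: [0, 0, 0, 232/7]
R5 ← R5 + (11/3)·R3: [0, 0, 0, -232/7]
R5 ← R5 + R4: [0, 0, 0, 0]
4 nonzero rows, so rank(T) = 4.
T has 4 columns; by rank–nullity, nullity = 4 − 4 = 0.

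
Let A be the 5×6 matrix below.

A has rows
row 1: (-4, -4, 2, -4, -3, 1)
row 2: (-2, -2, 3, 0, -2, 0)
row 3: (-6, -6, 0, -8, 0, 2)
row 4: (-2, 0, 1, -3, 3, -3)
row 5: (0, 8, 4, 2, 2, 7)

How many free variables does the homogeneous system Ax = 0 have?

Row reduce to echelon form.
R2 ← R2 − (1/2)·R1: [0, 0, 2, 2, -1/2, -1/2]
R3 ← R3 − (3/2)·R1: [0, 0, -3, -2, 9/2, 1/2]
R4 ← R4 − (1/2)·R1: [0, 2, 0, -1, 9/2, -7/2]
Swap R2 ↔ R4
R5 ← R5 − (4)·R2: [0, 0, 4, 6, -16, 21]
R4 ← R4 + (2/3)·R3: [0, 0, 0, 2/3, 5/2, -1/6]
R5 ← R5 + (4/3)·R3: [0, 0, 0, 10/3, -10, 65/3]
R5 ← R5 − (5)·R4: [0, 0, 0, 0, -45/2, 45/2]
5 nonzero rows, so rank(A) = 5.
A has 6 columns; by rank–nullity, nullity = 6 − 5 = 1.

1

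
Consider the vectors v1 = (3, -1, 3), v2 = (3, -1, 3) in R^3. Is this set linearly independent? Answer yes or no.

no

Form the matrix with these vectors as rows and row reduce.
R2 ← R2 − R1: [0, 0, 0]
1 nonzero row, so the 2 vectors span a space of dimension 1.
Since 1 < 2, the vectors are linearly dependent.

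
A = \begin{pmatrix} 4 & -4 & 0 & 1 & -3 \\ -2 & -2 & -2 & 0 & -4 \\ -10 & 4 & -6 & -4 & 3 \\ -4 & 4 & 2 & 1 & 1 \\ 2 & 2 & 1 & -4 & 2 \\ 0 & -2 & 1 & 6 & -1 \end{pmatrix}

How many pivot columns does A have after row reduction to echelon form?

Row reduce to echelon form.
R2 ← R2 + (1/2)·R1: [0, -4, -2, 1/2, -11/2]
R3 ← R3 + (5/2)·R1: [0, -6, -6, -3/2, -9/2]
R4 ← R4 + R1: [0, 0, 2, 2, -2]
R5 ← R5 − (1/2)·R1: [0, 4, 1, -9/2, 7/2]
R3 ← R3 − (3/2)·R2: [0, 0, -3, -9/4, 15/4]
R5 ← R5 + R2: [0, 0, -1, -4, -2]
R6 ← R6 − (1/2)·R2: [0, 0, 2, 23/4, 7/4]
R4 ← R4 + (2/3)·R3: [0, 0, 0, 1/2, 1/2]
R5 ← R5 − (1/3)·R3: [0, 0, 0, -13/4, -13/4]
R6 ← R6 + (2/3)·R3: [0, 0, 0, 17/4, 17/4]
R5 ← R5 + (13/2)·R4: [0, 0, 0, 0, 0]
R6 ← R6 − (17/2)·R4: [0, 0, 0, 0, 0]
Echelon form has 4 nonzero rows, so rank(A) = 4.
Each nonzero row contributes one pivot column: 4 pivot columns.

4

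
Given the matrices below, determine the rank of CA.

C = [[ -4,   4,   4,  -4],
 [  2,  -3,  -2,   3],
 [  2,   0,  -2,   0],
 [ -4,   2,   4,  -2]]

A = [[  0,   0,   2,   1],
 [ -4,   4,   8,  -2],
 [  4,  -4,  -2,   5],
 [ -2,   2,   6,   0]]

First compute CA:
[[  8,  -8,  -8,   8],
 [ -2,   2,   2,  -2],
 [ -8,   8,   8,  -8],
 [ 12, -12, -12,  12]]
Now row reduce the product.
R2 ← R2 + (1/4)·R1: [0, 0, 0, 0]
R3 ← R3 + R1: [0, 0, 0, 0]
R4 ← R4 − (3/2)·R1: [0, 0, 0, 0]
1 nonzero row, so rank(CA) = 1.

1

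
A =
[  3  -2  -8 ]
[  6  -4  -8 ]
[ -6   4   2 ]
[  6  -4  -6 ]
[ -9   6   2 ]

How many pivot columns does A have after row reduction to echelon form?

2

Row reduce to echelon form.
R2 ← R2 − (2)·R1: [0, 0, 8]
R3 ← R3 + (2)·R1: [0, 0, -14]
R4 ← R4 − (2)·R1: [0, 0, 10]
R5 ← R5 + (3)·R1: [0, 0, -22]
R3 ← R3 + (7/4)·R2: [0, 0, 0]
R4 ← R4 − (5/4)·R2: [0, 0, 0]
R5 ← R5 + (11/4)·R2: [0, 0, 0]
Echelon form has 2 nonzero rows, so rank(A) = 2.
Each nonzero row contributes one pivot column: 2 pivot columns.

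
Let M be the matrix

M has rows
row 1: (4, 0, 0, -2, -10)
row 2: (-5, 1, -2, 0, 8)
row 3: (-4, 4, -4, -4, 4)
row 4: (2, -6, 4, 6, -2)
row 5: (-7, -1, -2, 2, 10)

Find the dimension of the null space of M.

2

Row reduce to echelon form.
R2 ← R2 + (5/4)·R1: [0, 1, -2, -5/2, -9/2]
R3 ← R3 + R1: [0, 4, -4, -6, -6]
R4 ← R4 − (1/2)·R1: [0, -6, 4, 7, 3]
R5 ← R5 + (7/4)·R1: [0, -1, -2, -3/2, -15/2]
R3 ← R3 − (4)·R2: [0, 0, 4, 4, 12]
R4 ← R4 + (6)·R2: [0, 0, -8, -8, -24]
R5 ← R5 + R2: [0, 0, -4, -4, -12]
R4 ← R4 + (2)·R3: [0, 0, 0, 0, 0]
R5 ← R5 + R3: [0, 0, 0, 0, 0]
3 nonzero rows, so rank(M) = 3.
M has 5 columns; by rank–nullity, nullity = 5 − 3 = 2.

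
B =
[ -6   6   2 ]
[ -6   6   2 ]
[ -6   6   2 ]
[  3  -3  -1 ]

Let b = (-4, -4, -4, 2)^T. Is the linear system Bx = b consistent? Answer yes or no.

Row reduce the augmented matrix [B | b].
R2 ← R2 − R1: [0, 0, 0, 0]
R3 ← R3 − R1: [0, 0, 0, 0]
R4 ← R4 + (1/2)·R1: [0, 0, 0, 0]
The echelon form has 1 nonzero rows, and every pivot lies in the first 3 columns, so rank(B) = rank([B|b]) = 1.
The system is consistent.

yes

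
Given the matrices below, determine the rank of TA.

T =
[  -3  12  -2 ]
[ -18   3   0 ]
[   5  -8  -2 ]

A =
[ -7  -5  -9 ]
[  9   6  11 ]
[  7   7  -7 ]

First compute TA:
[[115,  73, 173],
 [153, 108, 195],
 [-121, -87, -119]]
Now row reduce the product.
R2 ← R2 − (153/115)·R1: [0, 1251/115, -4044/115]
R3 ← R3 + (121/115)·R1: [0, -1172/115, 7248/115]
R3 ← R3 + (1172/1251)·R2: [0, 0, 12544/417]
3 nonzero rows, so rank(TA) = 3.

3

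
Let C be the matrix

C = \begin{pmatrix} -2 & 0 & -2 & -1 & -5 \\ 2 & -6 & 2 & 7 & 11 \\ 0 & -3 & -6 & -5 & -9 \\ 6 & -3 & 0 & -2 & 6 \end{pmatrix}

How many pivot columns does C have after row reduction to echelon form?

3

Row reduce to echelon form.
R2 ← R2 + R1: [0, -6, 0, 6, 6]
R4 ← R4 + (3)·R1: [0, -3, -6, -5, -9]
R3 ← R3 − (1/2)·R2: [0, 0, -6, -8, -12]
R4 ← R4 − (1/2)·R2: [0, 0, -6, -8, -12]
R4 ← R4 − R3: [0, 0, 0, 0, 0]
Echelon form has 3 nonzero rows, so rank(C) = 3.
Each nonzero row contributes one pivot column: 3 pivot columns.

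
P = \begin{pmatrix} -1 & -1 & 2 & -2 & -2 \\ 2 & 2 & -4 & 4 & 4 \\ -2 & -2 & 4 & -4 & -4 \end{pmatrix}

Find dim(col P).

Row reduce to echelon form.
R2 ← R2 + (2)·R1: [0, 0, 0, 0, 0]
R3 ← R3 − (2)·R1: [0, 0, 0, 0, 0]
Echelon form has 1 nonzero row, so rank(P) = 1.
The column space has dimension equal to the rank: 1.

1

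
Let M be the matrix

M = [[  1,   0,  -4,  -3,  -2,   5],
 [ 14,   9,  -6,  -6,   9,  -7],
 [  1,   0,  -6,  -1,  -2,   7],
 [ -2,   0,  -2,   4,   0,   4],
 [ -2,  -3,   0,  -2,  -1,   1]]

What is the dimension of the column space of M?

Row reduce to echelon form.
R2 ← R2 − (14)·R1: [0, 9, 50, 36, 37, -77]
R3 ← R3 − R1: [0, 0, -2, 2, 0, 2]
R4 ← R4 + (2)·R1: [0, 0, -10, -2, -4, 14]
R5 ← R5 + (2)·R1: [0, -3, -8, -8, -5, 11]
R5 ← R5 + (1/3)·R2: [0, 0, 26/3, 4, 22/3, -44/3]
R4 ← R4 − (5)·R3: [0, 0, 0, -12, -4, 4]
R5 ← R5 + (13/3)·R3: [0, 0, 0, 38/3, 22/3, -6]
R5 ← R5 + (19/18)·R4: [0, 0, 0, 0, 28/9, -16/9]
Echelon form has 5 nonzero rows, so rank(M) = 5.
The column space has dimension equal to the rank: 5.

5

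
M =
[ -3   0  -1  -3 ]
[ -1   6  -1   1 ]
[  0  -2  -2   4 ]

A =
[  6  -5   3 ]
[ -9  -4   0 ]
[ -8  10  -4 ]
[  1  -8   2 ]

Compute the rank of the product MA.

First compute MA:
[[-13,  29, -11],
 [-51, -37,   3],
 [ 38, -44,  16]]
Now row reduce the product.
R2 ← R2 − (51/13)·R1: [0, -1960/13, 600/13]
R3 ← R3 + (38/13)·R1: [0, 530/13, -210/13]
R3 ← R3 + (53/196)·R2: [0, 0, -180/49]
3 nonzero rows, so rank(MA) = 3.

3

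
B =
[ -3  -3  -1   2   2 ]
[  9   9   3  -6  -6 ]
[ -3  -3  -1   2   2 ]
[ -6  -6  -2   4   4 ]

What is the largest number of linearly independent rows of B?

1

Row reduce to echelon form.
R2 ← R2 + (3)·R1: [0, 0, 0, 0, 0]
R3 ← R3 − R1: [0, 0, 0, 0, 0]
R4 ← R4 − (2)·R1: [0, 0, 0, 0, 0]
Echelon form has 1 nonzero row, so rank(B) = 1.
The rank gives the maximum number of linearly independent rows: 1.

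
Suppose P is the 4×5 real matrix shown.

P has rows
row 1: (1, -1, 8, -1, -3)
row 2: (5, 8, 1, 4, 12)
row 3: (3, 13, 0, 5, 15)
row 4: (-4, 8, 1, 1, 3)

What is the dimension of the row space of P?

3

Row reduce to echelon form.
R2 ← R2 − (5)·R1: [0, 13, -39, 9, 27]
R3 ← R3 − (3)·R1: [0, 16, -24, 8, 24]
R4 ← R4 + (4)·R1: [0, 4, 33, -3, -9]
R3 ← R3 − (16/13)·R2: [0, 0, 24, -40/13, -120/13]
R4 ← R4 − (4/13)·R2: [0, 0, 45, -75/13, -225/13]
R4 ← R4 − (15/8)·R3: [0, 0, 0, 0, 0]
Echelon form has 3 nonzero rows, so rank(P) = 3.
The row space has dimension equal to the rank: 3.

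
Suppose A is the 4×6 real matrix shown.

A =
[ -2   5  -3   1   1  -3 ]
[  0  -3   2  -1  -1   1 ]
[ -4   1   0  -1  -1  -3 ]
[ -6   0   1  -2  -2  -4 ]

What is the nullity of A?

Row reduce to echelon form.
R3 ← R3 − (2)·R1: [0, -9, 6, -3, -3, 3]
R4 ← R4 − (3)·R1: [0, -15, 10, -5, -5, 5]
R3 ← R3 − (3)·R2: [0, 0, 0, 0, 0, 0]
R4 ← R4 − (5)·R2: [0, 0, 0, 0, 0, 0]
2 nonzero rows, so rank(A) = 2.
A has 6 columns; by rank–nullity, nullity = 6 − 2 = 4.

4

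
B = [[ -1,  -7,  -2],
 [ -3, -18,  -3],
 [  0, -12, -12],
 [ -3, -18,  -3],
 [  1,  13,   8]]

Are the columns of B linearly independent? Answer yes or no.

no

Row reduce B to echelon form.
R2 ← R2 − (3)·R1: [0, 3, 3]
R4 ← R4 − (3)·R1: [0, 3, 3]
R5 ← R5 + R1: [0, 6, 6]
R3 ← R3 + (4)·R2: [0, 0, 0]
R4 ← R4 − R2: [0, 0, 0]
R5 ← R5 − (2)·R2: [0, 0, 0]
2 pivots among 3 columns.
Only 2 < 3 pivot columns, so the columns are linearly dependent.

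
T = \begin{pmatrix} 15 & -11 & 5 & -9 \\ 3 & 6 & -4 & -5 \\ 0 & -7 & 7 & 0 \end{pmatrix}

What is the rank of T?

3

Row reduce to echelon form.
R2 ← R2 − (1/5)·R1: [0, 41/5, -5, -16/5]
R3 ← R3 + (35/41)·R2: [0, 0, 112/41, -112/41]
Echelon form has 3 nonzero rows, so rank(T) = 3.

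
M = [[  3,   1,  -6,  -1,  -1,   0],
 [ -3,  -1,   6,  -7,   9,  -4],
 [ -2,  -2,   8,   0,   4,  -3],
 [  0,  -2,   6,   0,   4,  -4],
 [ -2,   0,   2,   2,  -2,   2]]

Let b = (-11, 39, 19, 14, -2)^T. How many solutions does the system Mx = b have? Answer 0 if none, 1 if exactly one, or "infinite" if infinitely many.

Row reduce the augmented matrix [M | b].
R2 ← R2 + R1: [0, 0, 0, -8, 8, -4, 28]
R3 ← R3 + (2/3)·R1: [0, -4/3, 4, -2/3, 10/3, -3, 35/3]
R5 ← R5 + (2/3)·R1: [0, 2/3, -2, 4/3, -8/3, 2, -28/3]
Swap R2 ↔ R3
R4 ← R4 − (3/2)·R2: [0, 0, 0, 1, -1, 1/2, -7/2]
R5 ← R5 + (1/2)·R2: [0, 0, 0, 1, -1, 1/2, -7/2]
R4 ← R4 + (1/8)·R3: [0, 0, 0, 0, 0, 0, 0]
R5 ← R5 + (1/8)·R3: [0, 0, 0, 0, 0, 0, 0]
The echelon form has 3 nonzero rows, and every pivot lies in the first 6 columns, so rank(M) = rank([M|b]) = 3.
The system is consistent.
rank = 3 < 6 unknowns, so there are infinitely many solutions.

infinite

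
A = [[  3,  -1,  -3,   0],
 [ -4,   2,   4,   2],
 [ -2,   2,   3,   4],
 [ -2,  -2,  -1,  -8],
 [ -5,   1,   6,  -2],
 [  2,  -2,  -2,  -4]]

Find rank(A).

Row reduce to echelon form.
R2 ← R2 + (4/3)·R1: [0, 2/3, 0, 2]
R3 ← R3 + (2/3)·R1: [0, 4/3, 1, 4]
R4 ← R4 + (2/3)·R1: [0, -8/3, -3, -8]
R5 ← R5 + (5/3)·R1: [0, -2/3, 1, -2]
R6 ← R6 − (2/3)·R1: [0, -4/3, 0, -4]
R3 ← R3 − (2)·R2: [0, 0, 1, 0]
R4 ← R4 + (4)·R2: [0, 0, -3, 0]
R5 ← R5 + R2: [0, 0, 1, 0]
R6 ← R6 + (2)·R2: [0, 0, 0, 0]
R4 ← R4 + (3)·R3: [0, 0, 0, 0]
R5 ← R5 − R3: [0, 0, 0, 0]
Echelon form has 3 nonzero rows, so rank(A) = 3.

3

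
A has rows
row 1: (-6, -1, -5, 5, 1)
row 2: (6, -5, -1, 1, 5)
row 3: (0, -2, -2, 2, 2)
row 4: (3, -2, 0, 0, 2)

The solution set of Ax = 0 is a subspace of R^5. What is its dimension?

Row reduce to echelon form.
R2 ← R2 + R1: [0, -6, -6, 6, 6]
R4 ← R4 + (1/2)·R1: [0, -5/2, -5/2, 5/2, 5/2]
R3 ← R3 − (1/3)·R2: [0, 0, 0, 0, 0]
R4 ← R4 − (5/12)·R2: [0, 0, 0, 0, 0]
2 nonzero rows, so rank(A) = 2.
A has 5 columns; by rank–nullity, nullity = 5 − 2 = 3.

3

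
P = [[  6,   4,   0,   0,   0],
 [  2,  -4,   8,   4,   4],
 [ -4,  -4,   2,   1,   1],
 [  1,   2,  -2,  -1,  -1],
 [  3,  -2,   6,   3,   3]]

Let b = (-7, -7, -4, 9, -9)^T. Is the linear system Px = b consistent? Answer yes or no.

Row reduce the augmented matrix [P | b].
R2 ← R2 − (1/3)·R1: [0, -16/3, 8, 4, 4, -14/3]
R3 ← R3 + (2/3)·R1: [0, -4/3, 2, 1, 1, -26/3]
R4 ← R4 − (1/6)·R1: [0, 4/3, -2, -1, -1, 61/6]
R5 ← R5 − (1/2)·R1: [0, -4, 6, 3, 3, -11/2]
R3 ← R3 − (1/4)·R2: [0, 0, 0, 0, 0, -15/2]
R4 ← R4 + (1/4)·R2: [0, 0, 0, 0, 0, 9]
R5 ← R5 − (3/4)·R2: [0, 0, 0, 0, 0, -2]
R4 ← R4 + (6/5)·R3: [0, 0, 0, 0, 0, 0]
R5 ← R5 − (4/15)·R3: [0, 0, 0, 0, 0, 0]
The echelon form has 3 nonzero rows; the last pivot sits in the augmented column, so rank(P) = 2 but rank([P|b]) = 3.
Since the ranks differ, the system is inconsistent.

no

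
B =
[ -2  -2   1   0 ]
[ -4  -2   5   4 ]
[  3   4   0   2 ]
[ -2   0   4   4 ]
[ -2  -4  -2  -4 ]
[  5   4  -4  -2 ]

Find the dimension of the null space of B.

2

Row reduce to echelon form.
R2 ← R2 − (2)·R1: [0, 2, 3, 4]
R3 ← R3 + (3/2)·R1: [0, 1, 3/2, 2]
R4 ← R4 − R1: [0, 2, 3, 4]
R5 ← R5 − R1: [0, -2, -3, -4]
R6 ← R6 + (5/2)·R1: [0, -1, -3/2, -2]
R3 ← R3 − (1/2)·R2: [0, 0, 0, 0]
R4 ← R4 − R2: [0, 0, 0, 0]
R5 ← R5 + R2: [0, 0, 0, 0]
R6 ← R6 + (1/2)·R2: [0, 0, 0, 0]
2 nonzero rows, so rank(B) = 2.
B has 4 columns; by rank–nullity, nullity = 4 − 2 = 2.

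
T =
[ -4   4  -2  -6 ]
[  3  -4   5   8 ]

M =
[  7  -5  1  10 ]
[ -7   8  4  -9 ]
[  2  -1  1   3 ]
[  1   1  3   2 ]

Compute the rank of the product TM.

2

First compute TM:
[[-66,  48,  -8, -94],
 [ 67, -44,  16,  97]]
Now row reduce the product.
R2 ← R2 + (67/66)·R1: [0, 52/11, 260/33, 52/33]
2 nonzero rows, so rank(TM) = 2.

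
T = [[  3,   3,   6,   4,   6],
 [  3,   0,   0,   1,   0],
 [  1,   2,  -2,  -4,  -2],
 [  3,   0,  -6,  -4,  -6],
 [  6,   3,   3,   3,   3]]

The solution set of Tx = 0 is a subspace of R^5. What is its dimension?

Row reduce to echelon form.
R2 ← R2 − R1: [0, -3, -6, -3, -6]
R3 ← R3 − (1/3)·R1: [0, 1, -4, -16/3, -4]
R4 ← R4 − R1: [0, -3, -12, -8, -12]
R5 ← R5 − (2)·R1: [0, -3, -9, -5, -9]
R3 ← R3 + (1/3)·R2: [0, 0, -6, -19/3, -6]
R4 ← R4 − R2: [0, 0, -6, -5, -6]
R5 ← R5 − R2: [0, 0, -3, -2, -3]
R4 ← R4 − R3: [0, 0, 0, 4/3, 0]
R5 ← R5 − (1/2)·R3: [0, 0, 0, 7/6, 0]
R5 ← R5 − (7/8)·R4: [0, 0, 0, 0, 0]
4 nonzero rows, so rank(T) = 4.
T has 5 columns; by rank–nullity, nullity = 5 − 4 = 1.

1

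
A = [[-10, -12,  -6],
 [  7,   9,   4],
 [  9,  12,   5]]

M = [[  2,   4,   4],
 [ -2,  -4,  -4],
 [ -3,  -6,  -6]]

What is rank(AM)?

1

First compute AM:
[[ 22,  44,  44],
 [-16, -32, -32],
 [-21, -42, -42]]
Now row reduce the product.
R2 ← R2 + (8/11)·R1: [0, 0, 0]
R3 ← R3 + (21/22)·R1: [0, 0, 0]
1 nonzero row, so rank(AM) = 1.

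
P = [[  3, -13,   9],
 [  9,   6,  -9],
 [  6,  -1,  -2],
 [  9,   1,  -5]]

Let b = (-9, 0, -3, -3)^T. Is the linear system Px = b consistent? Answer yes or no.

Row reduce the augmented matrix [P | b].
R2 ← R2 − (3)·R1: [0, 45, -36, 27]
R3 ← R3 − (2)·R1: [0, 25, -20, 15]
R4 ← R4 − (3)·R1: [0, 40, -32, 24]
R3 ← R3 − (5/9)·R2: [0, 0, 0, 0]
R4 ← R4 − (8/9)·R2: [0, 0, 0, 0]
The echelon form has 2 nonzero rows, and every pivot lies in the first 3 columns, so rank(P) = rank([P|b]) = 2.
The system is consistent.

yes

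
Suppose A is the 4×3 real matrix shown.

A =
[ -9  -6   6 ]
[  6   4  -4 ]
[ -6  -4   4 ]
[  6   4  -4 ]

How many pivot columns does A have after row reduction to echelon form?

Row reduce to echelon form.
R2 ← R2 + (2/3)·R1: [0, 0, 0]
R3 ← R3 − (2/3)·R1: [0, 0, 0]
R4 ← R4 + (2/3)·R1: [0, 0, 0]
Echelon form has 1 nonzero row, so rank(A) = 1.
Each nonzero row contributes one pivot column: 1 pivot columns.

1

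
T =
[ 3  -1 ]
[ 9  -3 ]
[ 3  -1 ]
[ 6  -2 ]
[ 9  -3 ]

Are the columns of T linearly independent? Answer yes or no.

no

Row reduce T to echelon form.
R2 ← R2 − (3)·R1: [0, 0]
R3 ← R3 − R1: [0, 0]
R4 ← R4 − (2)·R1: [0, 0]
R5 ← R5 − (3)·R1: [0, 0]
1 pivot among 2 columns.
Only 1 < 2 pivot columns, so the columns are linearly dependent.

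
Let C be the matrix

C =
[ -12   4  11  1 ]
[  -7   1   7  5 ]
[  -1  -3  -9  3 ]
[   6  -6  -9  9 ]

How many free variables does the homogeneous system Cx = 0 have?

Row reduce to echelon form.
R2 ← R2 − (7/12)·R1: [0, -4/3, 7/12, 53/12]
R3 ← R3 − (1/12)·R1: [0, -10/3, -119/12, 35/12]
R4 ← R4 + (1/2)·R1: [0, -4, -7/2, 19/2]
R3 ← R3 − (5/2)·R2: [0, 0, -91/8, -65/8]
R4 ← R4 − (3)·R2: [0, 0, -21/4, -15/4]
R4 ← R4 − (6/13)·R3: [0, 0, 0, 0]
3 nonzero rows, so rank(C) = 3.
C has 4 columns; by rank–nullity, nullity = 4 − 3 = 1.

1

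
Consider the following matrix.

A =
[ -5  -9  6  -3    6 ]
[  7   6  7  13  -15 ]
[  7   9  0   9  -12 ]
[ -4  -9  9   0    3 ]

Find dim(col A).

2

Row reduce to echelon form.
R2 ← R2 + (7/5)·R1: [0, -33/5, 77/5, 44/5, -33/5]
R3 ← R3 + (7/5)·R1: [0, -18/5, 42/5, 24/5, -18/5]
R4 ← R4 − (4/5)·R1: [0, -9/5, 21/5, 12/5, -9/5]
R3 ← R3 − (6/11)·R2: [0, 0, 0, 0, 0]
R4 ← R4 − (3/11)·R2: [0, 0, 0, 0, 0]
Echelon form has 2 nonzero rows, so rank(A) = 2.
The column space has dimension equal to the rank: 2.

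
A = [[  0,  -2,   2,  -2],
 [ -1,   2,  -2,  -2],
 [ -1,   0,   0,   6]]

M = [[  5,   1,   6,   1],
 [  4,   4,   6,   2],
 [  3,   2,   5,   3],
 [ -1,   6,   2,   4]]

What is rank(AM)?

First compute AM:
[[  0, -16,  -6,  -6],
 [ -1,  -9,  -8, -11],
 [-11,  35,   6,  23]]
Now row reduce the product.
Swap R1 ↔ R2
R3 ← R3 − (11)·R1: [0, 134, 94, 144]
R3 ← R3 + (67/8)·R2: [0, 0, 175/4, 375/4]
3 nonzero rows, so rank(AM) = 3.

3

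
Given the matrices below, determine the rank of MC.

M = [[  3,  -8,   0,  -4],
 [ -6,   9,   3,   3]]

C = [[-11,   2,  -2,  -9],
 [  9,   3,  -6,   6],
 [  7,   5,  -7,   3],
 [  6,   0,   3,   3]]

First compute MC:
[[-129, -18,  30, -87],
 [186,  30, -54, 126]]
Now row reduce the product.
R2 ← R2 + (62/43)·R1: [0, 174/43, -462/43, 24/43]
2 nonzero rows, so rank(MC) = 2.

2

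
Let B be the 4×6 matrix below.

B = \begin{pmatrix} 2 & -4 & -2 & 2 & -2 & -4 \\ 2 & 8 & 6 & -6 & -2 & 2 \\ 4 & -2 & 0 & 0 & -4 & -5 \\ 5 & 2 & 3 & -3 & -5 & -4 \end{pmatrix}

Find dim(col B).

Row reduce to echelon form.
R2 ← R2 − R1: [0, 12, 8, -8, 0, 6]
R3 ← R3 − (2)·R1: [0, 6, 4, -4, 0, 3]
R4 ← R4 − (5/2)·R1: [0, 12, 8, -8, 0, 6]
R3 ← R3 − (1/2)·R2: [0, 0, 0, 0, 0, 0]
R4 ← R4 − R2: [0, 0, 0, 0, 0, 0]
Echelon form has 2 nonzero rows, so rank(B) = 2.
The column space has dimension equal to the rank: 2.

2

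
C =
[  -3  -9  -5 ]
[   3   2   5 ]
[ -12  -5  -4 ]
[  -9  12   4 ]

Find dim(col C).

Row reduce to echelon form.
R2 ← R2 + R1: [0, -7, 0]
R3 ← R3 − (4)·R1: [0, 31, 16]
R4 ← R4 − (3)·R1: [0, 39, 19]
R3 ← R3 + (31/7)·R2: [0, 0, 16]
R4 ← R4 + (39/7)·R2: [0, 0, 19]
R4 ← R4 − (19/16)·R3: [0, 0, 0]
Echelon form has 3 nonzero rows, so rank(C) = 3.
The column space has dimension equal to the rank: 3.

3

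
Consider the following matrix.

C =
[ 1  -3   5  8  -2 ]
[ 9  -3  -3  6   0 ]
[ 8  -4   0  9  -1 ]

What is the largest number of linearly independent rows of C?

2

Row reduce to echelon form.
R2 ← R2 − (9)·R1: [0, 24, -48, -66, 18]
R3 ← R3 − (8)·R1: [0, 20, -40, -55, 15]
R3 ← R3 − (5/6)·R2: [0, 0, 0, 0, 0]
Echelon form has 2 nonzero rows, so rank(C) = 2.
The rank gives the maximum number of linearly independent rows: 2.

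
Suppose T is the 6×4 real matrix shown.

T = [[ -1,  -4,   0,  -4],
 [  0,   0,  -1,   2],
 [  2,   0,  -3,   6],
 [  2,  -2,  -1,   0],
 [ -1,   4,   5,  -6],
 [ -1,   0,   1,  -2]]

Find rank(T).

3

Row reduce to echelon form.
R3 ← R3 + (2)·R1: [0, -8, -3, -2]
R4 ← R4 + (2)·R1: [0, -10, -1, -8]
R5 ← R5 − R1: [0, 8, 5, -2]
R6 ← R6 − R1: [0, 4, 1, 2]
Swap R2 ↔ R3
R4 ← R4 − (5/4)·R2: [0, 0, 11/4, -11/2]
R5 ← R5 + R2: [0, 0, 2, -4]
R6 ← R6 + (1/2)·R2: [0, 0, -1/2, 1]
R4 ← R4 + (11/4)·R3: [0, 0, 0, 0]
R5 ← R5 + (2)·R3: [0, 0, 0, 0]
R6 ← R6 − (1/2)·R3: [0, 0, 0, 0]
Echelon form has 3 nonzero rows, so rank(T) = 3.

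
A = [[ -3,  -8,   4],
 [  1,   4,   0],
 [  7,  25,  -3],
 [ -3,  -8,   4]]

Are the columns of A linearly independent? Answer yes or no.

Row reduce A to echelon form.
R2 ← R2 + (1/3)·R1: [0, 4/3, 4/3]
R3 ← R3 + (7/3)·R1: [0, 19/3, 19/3]
R4 ← R4 − R1: [0, 0, 0]
R3 ← R3 − (19/4)·R2: [0, 0, 0]
2 pivots among 3 columns.
Only 2 < 3 pivot columns, so the columns are linearly dependent.

no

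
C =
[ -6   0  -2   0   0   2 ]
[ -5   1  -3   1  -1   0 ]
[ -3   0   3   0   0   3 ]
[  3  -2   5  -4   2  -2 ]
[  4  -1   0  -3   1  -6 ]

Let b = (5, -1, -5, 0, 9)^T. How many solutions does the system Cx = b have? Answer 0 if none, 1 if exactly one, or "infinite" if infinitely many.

Row reduce the augmented matrix [C | b].
R2 ← R2 − (5/6)·R1: [0, 1, -4/3, 1, -1, -5/3, -31/6]
R3 ← R3 − (1/2)·R1: [0, 0, 4, 0, 0, 2, -15/2]
R4 ← R4 + (1/2)·R1: [0, -2, 4, -4, 2, -1, 5/2]
R5 ← R5 + (2/3)·R1: [0, -1, -4/3, -3, 1, -14/3, 37/3]
R4 ← R4 + (2)·R2: [0, 0, 4/3, -2, 0, -13/3, -47/6]
R5 ← R5 + R2: [0, 0, -8/3, -2, 0, -19/3, 43/6]
R4 ← R4 − (1/3)·R3: [0, 0, 0, -2, 0, -5, -16/3]
R5 ← R5 + (2/3)·R3: [0, 0, 0, -2, 0, -5, 13/6]
R5 ← R5 − R4: [0, 0, 0, 0, 0, 0, 15/2]
The echelon form has 5 nonzero rows; the last pivot sits in the augmented column, so rank(C) = 4 but rank([C|b]) = 5.
Since the ranks differ, the system is inconsistent.
It has no solutions.

0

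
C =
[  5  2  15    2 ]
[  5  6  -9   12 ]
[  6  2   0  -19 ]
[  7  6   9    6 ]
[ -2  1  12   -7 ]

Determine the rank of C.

4

Row reduce to echelon form.
R2 ← R2 − R1: [0, 4, -24, 10]
R3 ← R3 − (6/5)·R1: [0, -2/5, -18, -107/5]
R4 ← R4 − (7/5)·R1: [0, 16/5, -12, 16/5]
R5 ← R5 + (2/5)·R1: [0, 9/5, 18, -31/5]
R3 ← R3 + (1/10)·R2: [0, 0, -102/5, -102/5]
R4 ← R4 − (4/5)·R2: [0, 0, 36/5, -24/5]
R5 ← R5 − (9/20)·R2: [0, 0, 144/5, -107/10]
R4 ← R4 + (6/17)·R3: [0, 0, 0, -12]
R5 ← R5 + (24/17)·R3: [0, 0, 0, -79/2]
R5 ← R5 − (79/24)·R4: [0, 0, 0, 0]
Echelon form has 4 nonzero rows, so rank(C) = 4.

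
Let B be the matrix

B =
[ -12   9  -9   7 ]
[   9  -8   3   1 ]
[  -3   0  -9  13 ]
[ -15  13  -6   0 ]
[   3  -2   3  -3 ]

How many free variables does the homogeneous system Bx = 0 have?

Row reduce to echelon form.
R2 ← R2 + (3/4)·R1: [0, -5/4, -15/4, 25/4]
R3 ← R3 − (1/4)·R1: [0, -9/4, -27/4, 45/4]
R4 ← R4 − (5/4)·R1: [0, 7/4, 21/4, -35/4]
R5 ← R5 + (1/4)·R1: [0, 1/4, 3/4, -5/4]
R3 ← R3 − (9/5)·R2: [0, 0, 0, 0]
R4 ← R4 + (7/5)·R2: [0, 0, 0, 0]
R5 ← R5 + (1/5)·R2: [0, 0, 0, 0]
2 nonzero rows, so rank(B) = 2.
B has 4 columns; by rank–nullity, nullity = 4 − 2 = 2.

2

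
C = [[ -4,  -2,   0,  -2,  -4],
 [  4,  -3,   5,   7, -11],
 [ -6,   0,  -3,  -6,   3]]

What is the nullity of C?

Row reduce to echelon form.
R2 ← R2 + R1: [0, -5, 5, 5, -15]
R3 ← R3 − (3/2)·R1: [0, 3, -3, -3, 9]
R3 ← R3 + (3/5)·R2: [0, 0, 0, 0, 0]
2 nonzero rows, so rank(C) = 2.
C has 5 columns; by rank–nullity, nullity = 5 − 2 = 3.

3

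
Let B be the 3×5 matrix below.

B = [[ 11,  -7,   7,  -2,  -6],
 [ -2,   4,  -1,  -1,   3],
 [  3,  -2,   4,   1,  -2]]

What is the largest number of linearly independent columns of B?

Row reduce to echelon form.
R2 ← R2 + (2/11)·R1: [0, 30/11, 3/11, -15/11, 21/11]
R3 ← R3 − (3/11)·R1: [0, -1/11, 23/11, 17/11, -4/11]
R3 ← R3 + (1/30)·R2: [0, 0, 21/10, 3/2, -3/10]
Echelon form has 3 nonzero rows, so rank(B) = 3.
The rank gives the maximum number of linearly independent columns: 3.

3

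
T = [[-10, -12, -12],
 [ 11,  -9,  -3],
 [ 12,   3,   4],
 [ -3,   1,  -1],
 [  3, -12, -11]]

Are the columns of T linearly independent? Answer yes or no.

Row reduce T to echelon form.
R2 ← R2 + (11/10)·R1: [0, -111/5, -81/5]
R3 ← R3 + (6/5)·R1: [0, -57/5, -52/5]
R4 ← R4 − (3/10)·R1: [0, 23/5, 13/5]
R5 ← R5 + (3/10)·R1: [0, -78/5, -73/5]
R3 ← R3 − (19/37)·R2: [0, 0, -77/37]
R4 ← R4 + (23/111)·R2: [0, 0, -28/37]
R5 ← R5 − (26/37)·R2: [0, 0, -119/37]
R4 ← R4 − (4/11)·R3: [0, 0, 0]
R5 ← R5 − (17/11)·R3: [0, 0, 0]
3 pivots among 3 columns.
Every column is a pivot column, so the columns are linearly independent.

yes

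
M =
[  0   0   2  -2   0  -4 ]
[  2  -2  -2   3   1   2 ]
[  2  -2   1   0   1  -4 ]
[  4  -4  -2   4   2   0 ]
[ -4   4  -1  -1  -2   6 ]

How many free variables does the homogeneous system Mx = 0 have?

Row reduce to echelon form.
Swap R1 ↔ R2
R3 ← R3 − R1: [0, 0, 3, -3, 0, -6]
R4 ← R4 − (2)·R1: [0, 0, 2, -2, 0, -4]
R5 ← R5 + (2)·R1: [0, 0, -5, 5, 0, 10]
R3 ← R3 − (3/2)·R2: [0, 0, 0, 0, 0, 0]
R4 ← R4 − R2: [0, 0, 0, 0, 0, 0]
R5 ← R5 + (5/2)·R2: [0, 0, 0, 0, 0, 0]
2 nonzero rows, so rank(M) = 2.
M has 6 columns; by rank–nullity, nullity = 6 − 2 = 4.

4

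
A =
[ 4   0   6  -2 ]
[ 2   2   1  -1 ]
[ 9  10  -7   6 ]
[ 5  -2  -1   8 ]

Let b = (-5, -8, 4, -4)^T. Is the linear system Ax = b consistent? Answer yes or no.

no

Row reduce the augmented matrix [A | b].
R2 ← R2 − (1/2)·R1: [0, 2, -2, 0, -11/2]
R3 ← R3 − (9/4)·R1: [0, 10, -41/2, 21/2, 61/4]
R4 ← R4 − (5/4)·R1: [0, -2, -17/2, 21/2, 9/4]
R3 ← R3 − (5)·R2: [0, 0, -21/2, 21/2, 171/4]
R4 ← R4 + R2: [0, 0, -21/2, 21/2, -13/4]
R4 ← R4 − R3: [0, 0, 0, 0, -46]
The echelon form has 4 nonzero rows; the last pivot sits in the augmented column, so rank(A) = 3 but rank([A|b]) = 4.
Since the ranks differ, the system is inconsistent.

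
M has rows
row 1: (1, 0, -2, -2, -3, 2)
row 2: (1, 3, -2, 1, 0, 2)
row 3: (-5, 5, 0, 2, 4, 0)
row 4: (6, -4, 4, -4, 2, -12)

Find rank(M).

4

Row reduce to echelon form.
R2 ← R2 − R1: [0, 3, 0, 3, 3, 0]
R3 ← R3 + (5)·R1: [0, 5, -10, -8, -11, 10]
R4 ← R4 − (6)·R1: [0, -4, 16, 8, 20, -24]
R3 ← R3 − (5/3)·R2: [0, 0, -10, -13, -16, 10]
R4 ← R4 + (4/3)·R2: [0, 0, 16, 12, 24, -24]
R4 ← R4 + (8/5)·R3: [0, 0, 0, -44/5, -8/5, -8]
Echelon form has 4 nonzero rows, so rank(M) = 4.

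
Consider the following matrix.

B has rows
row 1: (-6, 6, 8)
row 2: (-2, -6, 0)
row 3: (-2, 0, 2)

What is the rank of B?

2

Row reduce to echelon form.
R2 ← R2 − (1/3)·R1: [0, -8, -8/3]
R3 ← R3 − (1/3)·R1: [0, -2, -2/3]
R3 ← R3 − (1/4)·R2: [0, 0, 0]
Echelon form has 2 nonzero rows, so rank(B) = 2.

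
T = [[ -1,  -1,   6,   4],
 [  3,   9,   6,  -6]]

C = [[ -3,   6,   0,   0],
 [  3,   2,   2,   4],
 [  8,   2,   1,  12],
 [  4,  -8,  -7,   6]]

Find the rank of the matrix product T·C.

First compute TC:
[[ 64, -28, -24,  92],
 [ 42,  96,  66,  72]]
Now row reduce the product.
R2 ← R2 − (21/32)·R1: [0, 915/8, 327/4, 93/8]
2 nonzero rows, so rank(TC) = 2.

2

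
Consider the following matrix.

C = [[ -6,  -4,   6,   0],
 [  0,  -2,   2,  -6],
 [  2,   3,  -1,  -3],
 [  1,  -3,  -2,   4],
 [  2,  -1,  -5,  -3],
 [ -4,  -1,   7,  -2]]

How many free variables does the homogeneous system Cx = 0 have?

Row reduce to echelon form.
R3 ← R3 + (1/3)·R1: [0, 5/3, 1, -3]
R4 ← R4 + (1/6)·R1: [0, -11/3, -1, 4]
R5 ← R5 + (1/3)·R1: [0, -7/3, -3, -3]
R6 ← R6 − (2/3)·R1: [0, 5/3, 3, -2]
R3 ← R3 + (5/6)·R2: [0, 0, 8/3, -8]
R4 ← R4 − (11/6)·R2: [0, 0, -14/3, 15]
R5 ← R5 − (7/6)·R2: [0, 0, -16/3, 4]
R6 ← R6 + (5/6)·R2: [0, 0, 14/3, -7]
R4 ← R4 + (7/4)·R3: [0, 0, 0, 1]
R5 ← R5 + (2)·R3: [0, 0, 0, -12]
R6 ← R6 − (7/4)·R3: [0, 0, 0, 7]
R5 ← R5 + (12)·R4: [0, 0, 0, 0]
R6 ← R6 − (7)·R4: [0, 0, 0, 0]
4 nonzero rows, so rank(C) = 4.
C has 4 columns; by rank–nullity, nullity = 4 − 4 = 0.

0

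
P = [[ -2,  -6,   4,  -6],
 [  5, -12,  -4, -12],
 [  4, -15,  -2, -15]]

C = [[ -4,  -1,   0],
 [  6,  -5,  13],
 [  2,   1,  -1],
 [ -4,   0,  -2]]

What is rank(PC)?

First compute PC:
[[  4,  36, -70],
 [-52,  51, -128],
 [-50,  69, -163]]
Now row reduce the product.
R2 ← R2 + (13)·R1: [0, 519, -1038]
R3 ← R3 + (25/2)·R1: [0, 519, -1038]
R3 ← R3 − R2: [0, 0, 0]
2 nonzero rows, so rank(PC) = 2.

2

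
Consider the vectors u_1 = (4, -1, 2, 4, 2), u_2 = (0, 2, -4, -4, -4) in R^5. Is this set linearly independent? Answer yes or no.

yes

Form the matrix with these vectors as rows and row reduce.
2 nonzero rows, so the 2 vectors span a space of dimension 2.
Since 2 = 2, the vectors are linearly independent.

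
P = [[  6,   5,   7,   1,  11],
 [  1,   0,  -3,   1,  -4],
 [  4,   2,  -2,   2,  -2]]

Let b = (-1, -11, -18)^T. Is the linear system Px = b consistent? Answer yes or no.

yes

Row reduce the augmented matrix [P | b].
R2 ← R2 − (1/6)·R1: [0, -5/6, -25/6, 5/6, -35/6, -65/6]
R3 ← R3 − (2/3)·R1: [0, -4/3, -20/3, 4/3, -28/3, -52/3]
R3 ← R3 − (8/5)·R2: [0, 0, 0, 0, 0, 0]
The echelon form has 2 nonzero rows, and every pivot lies in the first 5 columns, so rank(P) = rank([P|b]) = 2.
The system is consistent.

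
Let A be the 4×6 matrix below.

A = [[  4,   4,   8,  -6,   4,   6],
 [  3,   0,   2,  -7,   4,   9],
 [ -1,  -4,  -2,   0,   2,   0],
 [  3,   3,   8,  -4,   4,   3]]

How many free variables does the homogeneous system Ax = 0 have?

Row reduce to echelon form.
R2 ← R2 − (3/4)·R1: [0, -3, -4, -5/2, 1, 9/2]
R3 ← R3 + (1/4)·R1: [0, -3, 0, -3/2, 3, 3/2]
R4 ← R4 − (3/4)·R1: [0, 0, 2, 1/2, 1, -3/2]
R3 ← R3 − R2: [0, 0, 4, 1, 2, -3]
R4 ← R4 − (1/2)·R3: [0, 0, 0, 0, 0, 0]
3 nonzero rows, so rank(A) = 3.
A has 6 columns; by rank–nullity, nullity = 6 − 3 = 3.

3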